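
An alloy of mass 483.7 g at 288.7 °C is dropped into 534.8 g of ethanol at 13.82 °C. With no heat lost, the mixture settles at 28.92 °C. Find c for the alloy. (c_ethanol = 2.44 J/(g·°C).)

Heat lost by the alloy = heat gained by the ethanol:
483.7·c·(288.7 − 28.92) = 534.8·2.44·(28.92 − 13.82)
125656 c = 19704  ⇒  c ≈ 0.1568 J/(g·°C)

c ≈ 0.157 J/(g·°C)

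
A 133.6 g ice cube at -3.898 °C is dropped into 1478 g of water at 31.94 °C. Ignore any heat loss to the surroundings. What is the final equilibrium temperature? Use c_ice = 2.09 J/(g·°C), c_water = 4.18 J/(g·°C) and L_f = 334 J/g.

Taking heat into each body as positive, Σ m c ΔT = 0:
warm ice to 0 °C: 133.6×2.09×(0 − (-3.898)) = 1088.4; latent heat to melt: 133.6×334 = 44622; meltwater 0→T: 133.6×4.18×T = 558.45 T; water cools: 1478×4.18×(T − 31.94) = 6178(T − 31.94)
6736.5 T = 197327 − 45711 = 151616
T ≈ 22.51 °C (positive, so assuming full melt was valid).

T_f ≈ 22.5 °C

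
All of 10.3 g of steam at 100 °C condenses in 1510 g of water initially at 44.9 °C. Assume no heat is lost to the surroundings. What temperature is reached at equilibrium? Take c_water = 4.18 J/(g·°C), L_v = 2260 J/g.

T_f ≈ 48.9 °C

Net heat exchanged in the isolated system is zero:
steam→water at 100 °C releases m L_v = 10.3×2260 = 23278
  condensed water 100 °C→T: 43.05(T − 100)
  original water: 6311.8(T − 44.9)
6354.9 T = 23278 + 4305.4 + 283400 = 310983
T ≈ 48.94 °C (< 100 °C, so full condensation is consistent).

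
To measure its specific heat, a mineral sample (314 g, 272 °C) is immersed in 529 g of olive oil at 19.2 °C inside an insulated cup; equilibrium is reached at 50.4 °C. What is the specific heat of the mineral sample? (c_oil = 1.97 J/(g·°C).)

c ≈ 0.467 J/(g·°C)

Let T be the final temperature. ΣQ_i = 0:
314·c·(50.4 − 272) + 529·1.97·(50.4 − 19.2) = 0
-69582 c = -32514
c = -32514/-69582 ≈ 0.4673 J/(g·°C)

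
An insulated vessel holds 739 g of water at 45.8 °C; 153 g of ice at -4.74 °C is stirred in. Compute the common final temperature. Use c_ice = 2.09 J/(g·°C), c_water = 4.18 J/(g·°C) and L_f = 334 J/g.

Net heat exchanged in the isolated system is zero:
warm ice to 0 °C: 153·2.09·(0 − (-4.74)) = 1515.7
  latent heat to melt: 153·334 = 51102
  meltwater 0→T: 153·4.18·T = 639.54 T
  water cools: 739·4.18·(T − 45.8) = 3089(T − 45.8)
3728.6 T = 141477 − 52618 = 88859
T ≈ 23.83 °C. Since T > 0 °C, the all-ice-melts assumption holds.

T_f ≈ 23.8 °C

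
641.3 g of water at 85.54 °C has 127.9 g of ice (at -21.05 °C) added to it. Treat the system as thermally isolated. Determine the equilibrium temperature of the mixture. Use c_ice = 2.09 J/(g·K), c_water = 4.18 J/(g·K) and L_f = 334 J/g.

Setting the total heat transfer to zero:
ice -21.05→0 °C: 127.9·2.09·21.05 = 5626.9; melt ice: 127.9·334 = 42719; meltwater 0→T: 127.9·4.18·T = 534.62 T; water: 2680.6(T − 85.54)
3215.3 T = 229301 − 48345 = 180956
T ≈ 56.28 °C (positive, so assuming full melt was valid).

T_f ≈ 56.3 °C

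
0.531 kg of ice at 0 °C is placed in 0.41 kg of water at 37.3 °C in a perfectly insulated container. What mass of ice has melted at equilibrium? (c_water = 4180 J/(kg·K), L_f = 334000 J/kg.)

Heat available from the water dropping to 0 °C: 0.41×4180×37.3 = 63925 J.
To melt every bit of ice: 0.531×334000 = 177354 J.
That's not enough to melt it all — equilibrium is at 0 °C with ice remaining.
Mass melted = 63925/334000 ≈ 0.1914 kg.

m_melted ≈ 0.191 kg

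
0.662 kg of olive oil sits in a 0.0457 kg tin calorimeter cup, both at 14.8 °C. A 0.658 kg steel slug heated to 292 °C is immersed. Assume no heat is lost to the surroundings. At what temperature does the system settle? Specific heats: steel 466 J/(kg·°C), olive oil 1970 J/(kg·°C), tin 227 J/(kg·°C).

Net heat exchanged in the isolated system is zero:
0.658*466*(T − 292) + 0.662*1970*(T − 14.8) + 0.0457*227*(T − 14.8) = 0
1621.1 T = 108990
T ≈ 67.23 °C

T_f ≈ 67.2 °C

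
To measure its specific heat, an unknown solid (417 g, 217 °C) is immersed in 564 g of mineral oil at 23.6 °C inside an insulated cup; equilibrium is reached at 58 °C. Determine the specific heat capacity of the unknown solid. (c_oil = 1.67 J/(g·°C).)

c ≈ 0.489 J/(g·°C)

m_s c (T_s − T_f) = m_oil c_oil (T_f − T_0):
417×c×(217 − 58) = 564×1.67×(58 − 23.6)
66303 c = 32401  ⇒  c ≈ 0.4887 J/(g·°C)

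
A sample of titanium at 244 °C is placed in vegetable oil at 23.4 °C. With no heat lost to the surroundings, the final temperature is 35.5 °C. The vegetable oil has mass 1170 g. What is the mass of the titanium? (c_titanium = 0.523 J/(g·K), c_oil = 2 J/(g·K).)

|Q_titanium| = |Q_oil|:
m×0.523×(244 − 35.5) = 1170×2×(35.5 − 23.4)
109.05 m = 28314  ⇒  m ≈ 259.7 g

m ≈ 260 g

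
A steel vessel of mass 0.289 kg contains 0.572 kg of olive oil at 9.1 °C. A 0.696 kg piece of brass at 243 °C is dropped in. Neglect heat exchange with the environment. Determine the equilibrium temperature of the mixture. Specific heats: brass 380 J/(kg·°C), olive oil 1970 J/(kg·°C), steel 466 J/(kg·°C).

Heat gained plus heat lost sum to zero:
0.696×380×(T − 243) + 0.572×1970×(T − 9.1) + 0.289×466×(T − 9.1) = 0
264.48(T − 243) + 1126.8(T − 9.1) + 134.67(T − 9.1) = 0
(264.48 + 1126.8 + 134.67) T = 264.48×243 + 1126.8×9.1 + 134.67×9.1
T = 75748/1526 ≈ 49.64 °C

T_f ≈ 49.6 °C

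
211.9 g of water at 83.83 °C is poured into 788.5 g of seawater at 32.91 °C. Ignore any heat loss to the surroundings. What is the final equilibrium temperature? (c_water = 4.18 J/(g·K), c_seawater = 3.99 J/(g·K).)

Let T be the final temperature. ΣQ_i = 0:
211.9·4.18·(T − 83.83) + 788.5·3.99·(T − 32.91) = 0
885.74(T − 83.83) + 3146.1(T − 32.91) = 0
(885.74 + 3146.1) T = 885.74·83.83 + 3146.1·32.91
T = 177790 / 4031.9 = 44.1 °C

T_f ≈ 44.1 °C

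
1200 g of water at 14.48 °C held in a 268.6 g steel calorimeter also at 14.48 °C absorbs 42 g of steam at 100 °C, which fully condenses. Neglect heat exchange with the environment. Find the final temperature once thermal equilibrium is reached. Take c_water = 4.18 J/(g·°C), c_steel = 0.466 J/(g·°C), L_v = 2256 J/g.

T_f ≈ 35.1 °C

Taking heat into each body as positive, Σ m c ΔT = 0:
condense steam: −42×2256 = −94752; condensed water 100 °C→T: 175.56(T − 100); original water: 5016(T − 14.48); cup: 125.17(T − 14.48)
5316.7 T = 94752 + 17556 + 74444 = 186752
T ≈ 35.13 °C — below 100 °C, confirming all the steam condensed.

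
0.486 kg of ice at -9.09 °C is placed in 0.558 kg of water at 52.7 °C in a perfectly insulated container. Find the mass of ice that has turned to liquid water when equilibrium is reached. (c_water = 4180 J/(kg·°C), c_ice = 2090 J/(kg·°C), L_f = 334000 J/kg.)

Cooling the water to 0 °C releases 0.558×4180×52.7 = 122920 J.
Warming the ice to 0 °C takes 0.486×2090×9.09 = 9233.1 J, leaving 113687 J for melting.
Melting all 0.486 kg of ice would need 0.486×334000 = 162324 J.
That's not enough to melt it all — equilibrium is at 0 °C with ice remaining.
m_melt = 113687 / L_f = 0.3404 kg.

m_melted ≈ 0.34 kg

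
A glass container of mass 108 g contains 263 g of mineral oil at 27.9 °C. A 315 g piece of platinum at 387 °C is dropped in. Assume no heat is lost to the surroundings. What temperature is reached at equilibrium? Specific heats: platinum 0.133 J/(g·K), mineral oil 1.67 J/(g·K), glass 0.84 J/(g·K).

T_f ≈ 54.2 °C

Net heat exchanged in the isolated system is zero:
315·0.133·(T − 387) + 263·1.67·(T − 27.9) + 108·0.84·(T − 27.9) = 0
41.9(T − 387) + 439.21(T − 27.9) + 90.72(T − 27.9) = 0
(41.9 + 439.21 + 90.72) T = 41.9·387 + 439.21·27.9 + 90.72·27.9
T ≈ 54.21 °C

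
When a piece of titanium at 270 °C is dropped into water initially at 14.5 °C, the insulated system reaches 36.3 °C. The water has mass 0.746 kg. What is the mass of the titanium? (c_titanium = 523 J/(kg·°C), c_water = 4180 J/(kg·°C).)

m ≈ 0.556 kg

Let T be the final temperature. ΣQ_i = 0:
m×523×(36.3 − 270) + 0.746×4180×(36.3 − 14.5) = 0
-122225 m = -67979
m = -67979/-122225 ≈ 0.5562 kg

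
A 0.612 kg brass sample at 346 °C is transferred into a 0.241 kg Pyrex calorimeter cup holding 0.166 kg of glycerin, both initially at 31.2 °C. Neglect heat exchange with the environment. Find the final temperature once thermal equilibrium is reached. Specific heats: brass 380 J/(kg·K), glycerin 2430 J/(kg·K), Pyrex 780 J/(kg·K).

T_f ≈ 120.1 °C

Net heat exchanged in the isolated system is zero:
0.612×380×(T − 346) + 0.166×2430×(T − 31.2) + 0.241×780×(T − 31.2) = 0
(232.56 + 403.38 + 187.98) T = 232.56×346 + 403.38×31.2 + 187.98×31.2
T = 98916/823.92 ≈ 120.06 °C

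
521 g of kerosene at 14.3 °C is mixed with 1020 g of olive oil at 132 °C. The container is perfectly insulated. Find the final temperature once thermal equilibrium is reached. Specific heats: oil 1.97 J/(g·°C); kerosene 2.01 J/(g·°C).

T_f ≈ 91.7 °C

Heat gained plus heat lost sum to zero:
1020×1.97×(T − 132) + 521×2.01×(T − 14.3) = 0
3056.6 T = 280216
T = 280216 / 3056.6 = 91.7 °C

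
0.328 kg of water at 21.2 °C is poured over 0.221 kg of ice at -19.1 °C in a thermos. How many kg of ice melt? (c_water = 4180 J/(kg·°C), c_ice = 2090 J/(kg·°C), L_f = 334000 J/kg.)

Heat available from the water dropping to 0 °C: 0.328×4180×21.2 = 29066 J.
Of that, 0.221×2090×19.1 = 8822.1 J goes to bring the ice to 0 °C, leaving 20244 J.
To melt every bit of ice: 0.221×334000 = 73814 J.
That's not enough to melt it all — equilibrium is at 0 °C with ice remaining.
m_melted×334000 = 20244  ⇒  m_melted ≈ 0.06061 kg.

m_melted ≈ 0.0606 kg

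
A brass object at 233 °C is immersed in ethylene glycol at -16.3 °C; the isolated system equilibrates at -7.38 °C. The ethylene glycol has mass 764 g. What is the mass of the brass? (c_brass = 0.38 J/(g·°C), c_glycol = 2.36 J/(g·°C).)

m ≈ 176 g

|Q_brass| = |Q_glycol|:
m×0.38×(233 − -7.38) = 764×2.36×(-7.38 − (-16.3))
91.34 m = 16083  ⇒  m ≈ 176.1 g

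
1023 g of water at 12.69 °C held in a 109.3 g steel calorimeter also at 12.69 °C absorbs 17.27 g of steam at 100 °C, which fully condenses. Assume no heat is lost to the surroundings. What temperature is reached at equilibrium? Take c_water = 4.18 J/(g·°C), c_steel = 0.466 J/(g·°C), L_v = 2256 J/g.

T_f ≈ 23.0 °C

Taking heat into each body as positive, Σ m c ΔT = 0:
latent heat released on condensation: 17.27×2256 = 38961
  condensed water 100 °C→T: 72.19(T − 100)
  water warms: 1023×4.18×(T − 12.69) = 4276.1(T − 12.69)
  steel cup: 109.3×0.466×(T − 12.69) = 50.93(T − 12.69)
4399.3 T = 38961 + 7218.9 + 54911 = 101091
T ≈ 22.98 °C (< 100 °C, so full condensation is consistent).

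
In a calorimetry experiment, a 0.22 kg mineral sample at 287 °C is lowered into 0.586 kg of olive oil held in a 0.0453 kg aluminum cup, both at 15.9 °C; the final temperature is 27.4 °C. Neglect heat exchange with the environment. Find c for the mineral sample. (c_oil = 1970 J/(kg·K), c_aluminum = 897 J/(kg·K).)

c ≈ 241 J/(kg·K)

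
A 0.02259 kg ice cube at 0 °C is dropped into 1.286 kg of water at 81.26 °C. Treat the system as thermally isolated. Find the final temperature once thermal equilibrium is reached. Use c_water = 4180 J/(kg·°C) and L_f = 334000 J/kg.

T_f ≈ 78.5 °C

Net heat exchanged in the isolated system is zero:
melt ice: 0.02259·334000 = 7545.1; warm the meltwater: 94.43 T; water: 5375.5(T − 81.26)
5469.9 T = 436812 − 7545.1 = 429266
T ≈ 78.48 °C. Since T > 0 °C, the all-ice-melts assumption holds.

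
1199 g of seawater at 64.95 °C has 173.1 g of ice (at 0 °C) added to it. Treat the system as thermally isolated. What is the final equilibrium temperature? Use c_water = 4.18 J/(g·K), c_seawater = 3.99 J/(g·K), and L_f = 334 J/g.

Energy conservation, ΣQ = 0:
latent heat to melt: 173.1·334 = 57815; warm the meltwater: 723.56 T; seawater cools: 1199·3.99·(T − 64.95) = 4784(T − 64.95)
5507.6 T = 310721 − 57815 = 252906
T ≈ 45.92 °C (positive, so assuming full melt was valid).

T_f ≈ 45.9 °C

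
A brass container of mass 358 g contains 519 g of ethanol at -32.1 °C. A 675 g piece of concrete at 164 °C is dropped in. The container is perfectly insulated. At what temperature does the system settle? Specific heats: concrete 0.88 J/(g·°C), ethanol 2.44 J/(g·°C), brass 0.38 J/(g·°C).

T_f ≈ 26.2 °C

T_f = Σ m_i c_i T_i / Σ m_i c_i:
T_f = (594·164 + 1266.4·(-32.1) + 136.04·(-32.1)) / (594 + 1266.4 + 136.04)
    = 52399 / 1996.4 ≈ 26.25 °C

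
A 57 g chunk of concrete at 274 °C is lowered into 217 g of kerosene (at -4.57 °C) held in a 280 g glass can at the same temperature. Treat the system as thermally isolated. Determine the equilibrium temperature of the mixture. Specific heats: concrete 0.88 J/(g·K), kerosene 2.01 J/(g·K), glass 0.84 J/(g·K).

Taking heat into each body as positive, Σ m c ΔT = 0:
57·0.88·(T − 274) + 217·2.01·(T − (-4.57)) + 280·0.84·(T − (-4.57)) = 0
(50.16 + 436.17 + 235.2) T = 50.16·274 + 436.17·(-4.57) + 235.2·(-4.57)
T = 10676/721.53 ≈ 14.80 °C

T_f ≈ 14.8 °C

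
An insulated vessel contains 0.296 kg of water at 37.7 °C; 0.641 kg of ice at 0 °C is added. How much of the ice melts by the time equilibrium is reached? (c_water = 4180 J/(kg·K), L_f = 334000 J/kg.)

m_melted ≈ 0.14 kg

Water can give up m c ΔT = 0.296×4180×37.7 = 46645 J before reaching 0 °C.
Fully melting the ice requires m_ice L_f = 0.641×334000 = 214094 J.
That's not enough to melt it all — equilibrium is at 0 °C with ice remaining.
m_melt = 46645 / L_f = 0.1397 kg.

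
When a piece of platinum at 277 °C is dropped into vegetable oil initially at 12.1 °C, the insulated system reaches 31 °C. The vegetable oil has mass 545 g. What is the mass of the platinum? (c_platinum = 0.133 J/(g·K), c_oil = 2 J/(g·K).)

m ≈ 630 g

Setting the total heat transfer to zero:
m×0.133×(31 − 277) + 545×2×(31 − 12.1) = 0
-32.72 m = -20601
m = -20601/-32.72 ≈ 629.7 g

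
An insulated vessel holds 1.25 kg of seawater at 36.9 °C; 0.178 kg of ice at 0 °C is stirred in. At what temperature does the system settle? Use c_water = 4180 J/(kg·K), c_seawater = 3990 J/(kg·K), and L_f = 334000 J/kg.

Conservation of energy gives ΣQ = 0:
melt ice: 0.178·334000 = 59452
  meltwater 0→T: 0.178·4180·T = 744.04 T
  seawater: 4987.5(T − 36.9)
5731.5 T = 184039 − 59452 = 124587
T ≈ 21.74 °C — above 0 °C, consistent with complete melting.

T_f ≈ 21.7 °C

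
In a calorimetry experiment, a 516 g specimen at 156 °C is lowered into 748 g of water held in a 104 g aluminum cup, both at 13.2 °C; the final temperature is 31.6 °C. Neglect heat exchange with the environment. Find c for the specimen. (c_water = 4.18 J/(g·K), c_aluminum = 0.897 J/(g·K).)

Setting the total heat transfer to zero:
516×c×(31.6 − 156) + 748×4.18×(31.6 − 13.2) + 104×0.897×(31.6 − 13.2) = 0
-64190 c = -59247
c = -59247/-64190 ≈ 0.923 J/(g·K)

c ≈ 0.923 J/(g·K)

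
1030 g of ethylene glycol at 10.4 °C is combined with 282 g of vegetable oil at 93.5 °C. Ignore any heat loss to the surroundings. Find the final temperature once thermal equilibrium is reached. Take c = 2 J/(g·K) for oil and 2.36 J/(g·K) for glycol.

Set heat shed by the hot body equal to heat absorbed by the cold body:
282·2·(93.5 − T) = 1030·2.36·(T − 10.4)
564(93.5 − T) = 2430.8(T − 10.4)
2994.8 T = 78014  ⇒  T ≈ 26.05 °C

T_f ≈ 26.0 °C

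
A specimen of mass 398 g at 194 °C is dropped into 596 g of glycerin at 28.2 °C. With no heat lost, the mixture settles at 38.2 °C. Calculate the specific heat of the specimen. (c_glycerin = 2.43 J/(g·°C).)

c ≈ 0.234 J/(g·°C)

Heat lost by the specimen = heat gained by the glycerin:
398×c×(194 − 38.2) = 596×2.43×(38.2 − 28.2)
62008 c = 14483  ⇒  c ≈ 0.2336 J/(g·°C)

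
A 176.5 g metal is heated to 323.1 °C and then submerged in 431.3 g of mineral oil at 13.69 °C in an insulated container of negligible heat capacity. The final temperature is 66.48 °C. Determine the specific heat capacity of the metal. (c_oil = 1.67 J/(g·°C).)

c ≈ 0.839 J/(g·°C)

Heat lost by the metal = heat gained by the oil:
176.5·c·(323.1 − 66.48) = 431.3·1.67·(66.48 − 13.69)
45293 c = 38023  ⇒  c ≈ 0.8395 J/(g·°C)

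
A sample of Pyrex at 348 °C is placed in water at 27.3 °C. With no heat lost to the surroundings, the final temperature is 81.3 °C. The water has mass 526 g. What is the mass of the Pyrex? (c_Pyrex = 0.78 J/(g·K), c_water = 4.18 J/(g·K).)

m ≈ 571 g

Setting the total heat transfer to zero:
m×0.78×(81.3 − 348) + 526×4.18×(81.3 − 27.3) = 0
-208.03 m = -118729
m = -118729/-208.03 ≈ 570.7 g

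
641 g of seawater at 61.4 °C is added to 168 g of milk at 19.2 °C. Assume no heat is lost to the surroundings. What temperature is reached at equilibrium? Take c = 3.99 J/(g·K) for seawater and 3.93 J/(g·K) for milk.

T_f ≈ 52.7 °C

T_f is the heat-capacity-weighted average of the initial temperatures:
T_f = (2557.6*61.4 + 660.24*19.2) / (2557.6 + 660.24)
    = 169713 / 3217.8 ≈ 52.74 °C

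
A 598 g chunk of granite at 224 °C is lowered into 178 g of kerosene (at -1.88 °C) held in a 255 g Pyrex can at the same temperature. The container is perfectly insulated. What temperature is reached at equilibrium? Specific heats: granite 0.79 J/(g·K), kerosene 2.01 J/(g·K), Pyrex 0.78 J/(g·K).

T_f ≈ 101.8 °C

Heat gained plus heat lost sum to zero:
598·0.79·(T − 224) + 178·2.01·(T − (-1.88)) + 255·0.78·(T − (-1.88)) = 0
472.42(T − 224) + 357.78(T − (-1.88)) + 198.9(T − (-1.88)) = 0
(472.42 + 357.78 + 198.9) T = 472.42·224 + 357.78·(-1.88) + 198.9·(-1.88)
T = 104776 / 1029.1 = 102 °C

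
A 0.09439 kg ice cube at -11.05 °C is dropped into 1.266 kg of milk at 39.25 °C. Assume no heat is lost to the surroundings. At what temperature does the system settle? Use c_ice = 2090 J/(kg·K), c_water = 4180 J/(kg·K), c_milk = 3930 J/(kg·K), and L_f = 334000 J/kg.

Energy balance with sensible and latent terms:
warm ice to 0 °C: 0.09439×2090×(0 − (-11.05)) = 2179.9; melt ice: 0.09439×334000 = 31526; meltwater 0→T: 0.09439×4180×T = 394.55 T; milk: 4975.4(T − 39.25)
5369.9 T = 195284 − 33706 = 161578
T ≈ 30.09 °C — above 0 °C, consistent with complete melting.

T_f ≈ 30.1 °C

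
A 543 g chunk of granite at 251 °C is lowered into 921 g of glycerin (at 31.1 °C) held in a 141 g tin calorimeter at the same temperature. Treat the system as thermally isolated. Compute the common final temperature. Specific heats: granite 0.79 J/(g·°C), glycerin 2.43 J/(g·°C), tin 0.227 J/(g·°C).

T_f ≈ 66.1 °C

Net heat exchanged in the isolated system is zero:
543·0.79·(T − 251) + 921·2.43·(T − 31.1) + 141·0.227·(T − 31.1) = 0
2699 T = 178270
T = 178270/2699 ≈ 66.05 °C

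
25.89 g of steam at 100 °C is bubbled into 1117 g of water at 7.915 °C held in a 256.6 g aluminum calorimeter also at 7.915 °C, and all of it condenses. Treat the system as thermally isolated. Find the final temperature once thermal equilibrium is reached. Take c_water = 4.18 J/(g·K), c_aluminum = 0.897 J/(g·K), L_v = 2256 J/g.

T_f ≈ 21.6 °C

Heat gained plus heat lost sum to zero:
condense steam: −25.89×2256 = −58408; condensed water 100 °C→T: 108.22(T − 100); water warms: 1117×4.18×(T − 7.915) = 4669.1(T − 7.915); cup: 230.17(T − 7.915)
5007.5 T = 58408 + 10822 + 38777 = 108007
T ≈ 21.57 °C (< 100 °C, so full condensation is consistent).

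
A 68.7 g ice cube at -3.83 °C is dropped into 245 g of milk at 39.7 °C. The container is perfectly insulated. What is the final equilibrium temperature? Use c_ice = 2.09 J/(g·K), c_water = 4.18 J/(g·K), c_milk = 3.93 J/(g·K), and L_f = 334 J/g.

T_f ≈ 11.8 °C

Conservation of energy gives ΣQ = 0:
ice -3.83→0 °C: 68.7·2.09·3.83 = 549.92
  fusion: m_ice L_f = 68.7·334 = 22946
  warm the meltwater: 287.17 T
  milk cools: 245·3.93·(T − 39.7) = 962.85(T − 39.7)
1250 T = 38225 − 23496 = 14729
T ≈ 11.78 °C. Since T > 0 °C, the all-ice-melts assumption holds.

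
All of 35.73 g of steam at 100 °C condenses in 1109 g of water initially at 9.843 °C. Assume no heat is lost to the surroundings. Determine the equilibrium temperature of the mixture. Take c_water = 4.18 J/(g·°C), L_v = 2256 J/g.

T_f ≈ 29.5 °C

Setting the total heat transfer to zero:
condense steam: −35.73·2256 = −80607
  condensate cools 100→T: 35.73·4.18·(T − 100) = 149.35(T − 100)
  water warms: 1109·4.18·(T − 9.843) = 4635.6(T − 9.843)
4785 T = 80607 + 14935 + 45628 = 141170
T ≈ 29.50 °C, under the boiling point, so the assumption holds.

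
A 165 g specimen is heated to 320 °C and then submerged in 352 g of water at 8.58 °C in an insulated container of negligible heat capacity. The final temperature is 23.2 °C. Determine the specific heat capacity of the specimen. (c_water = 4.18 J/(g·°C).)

c ≈ 0.439 J/(g·°C)

Taking heat into each body as positive, Σ m c ΔT = 0:
165×c×(23.2 − 320) + 352×4.18×(23.2 − 8.58) = 0
-48972 c = -21511
c = -21511/-48972 ≈ 0.4393 J/(g·°C)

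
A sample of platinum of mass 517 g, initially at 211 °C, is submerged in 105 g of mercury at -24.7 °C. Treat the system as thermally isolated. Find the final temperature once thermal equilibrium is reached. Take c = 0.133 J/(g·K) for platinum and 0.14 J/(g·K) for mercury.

T_f ≈ 169.5 °C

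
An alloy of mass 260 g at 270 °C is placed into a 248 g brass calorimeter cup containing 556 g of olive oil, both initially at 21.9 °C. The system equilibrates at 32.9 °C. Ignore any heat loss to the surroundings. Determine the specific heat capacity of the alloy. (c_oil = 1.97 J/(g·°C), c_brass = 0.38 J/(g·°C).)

Setting the total heat transfer to zero:
260·c·(32.9 − 270) + 556·1.97·(32.9 − 21.9) + 248·0.38·(32.9 − 21.9) = 0
-61646 c = -13085
c = -13085/-61646 ≈ 0.2123 J/(g·°C)

c ≈ 0.212 J/(g·°C)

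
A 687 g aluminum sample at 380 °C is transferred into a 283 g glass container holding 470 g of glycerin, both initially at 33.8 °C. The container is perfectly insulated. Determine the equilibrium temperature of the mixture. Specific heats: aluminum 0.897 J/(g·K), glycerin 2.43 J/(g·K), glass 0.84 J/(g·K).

T_f = Σ m_i c_i T_i / Σ m_i c_i:
T_f = (616.24·380 + 1142.1·33.8 + 237.72·33.8) / (616.24 + 1142.1 + 237.72)
    = 280809 / 1996.1 ≈ 140.68 °C

T_f ≈ 140.7 °C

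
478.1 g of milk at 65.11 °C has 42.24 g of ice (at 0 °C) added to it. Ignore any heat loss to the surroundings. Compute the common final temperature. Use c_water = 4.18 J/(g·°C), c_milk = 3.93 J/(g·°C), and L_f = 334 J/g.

T_f ≈ 52.7 °C

Conservation of energy gives ΣQ = 0:
fusion: m_ice L_f = 42.24·334 = 14108
  meltwater 0→T: 42.24·4.18·T = 176.56 T
  milk: 1878.9(T − 65.11)
2055.5 T = 122337 − 14108 = 108229
T ≈ 52.65 °C — above 0 °C, consistent with complete melting.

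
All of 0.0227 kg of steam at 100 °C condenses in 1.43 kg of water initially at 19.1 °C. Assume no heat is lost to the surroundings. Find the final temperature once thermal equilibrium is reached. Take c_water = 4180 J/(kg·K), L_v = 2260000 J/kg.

T_f ≈ 28.8 °C

Conservation of energy gives ΣQ = 0:
steam→water at 100 °C releases m L_v = 0.0227·2260000 = 51302; condensate cools 100→T: 0.0227·4180·(T − 100) = 94.89(T − 100); water warms: 1.43·4180·(T − 19.1) = 5977.4(T − 19.1)
6072.3 T = 51302 + 9488.6 + 114168 = 174959
T ≈ 28.81 °C (< 100 °C, so full condensation is consistent).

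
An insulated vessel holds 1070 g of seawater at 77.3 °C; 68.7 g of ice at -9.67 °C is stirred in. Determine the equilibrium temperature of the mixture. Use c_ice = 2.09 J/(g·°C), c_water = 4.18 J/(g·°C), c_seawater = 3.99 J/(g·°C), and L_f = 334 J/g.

Conservation of energy gives ΣQ = 0:
ice -9.67→0 °C: 68.7×2.09×9.67 = 1388.4; fusion: m_ice L_f = 68.7×334 = 22946; meltwater 0→T: 68.7×4.18×T = 287.17 T; seawater cools: 1070×3.99×(T − 77.3) = 4269.3(T − 77.3)
4556.5 T = 330017 − 24334 = 305683
T ≈ 67.09 °C — above 0 °C, consistent with complete melting.

T_f ≈ 67.1 °C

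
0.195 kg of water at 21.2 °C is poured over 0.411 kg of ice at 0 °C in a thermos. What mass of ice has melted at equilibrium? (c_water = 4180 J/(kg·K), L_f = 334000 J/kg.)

m_melted ≈ 0.0517 kg

Heat available from the water dropping to 0 °C: 0.195×4180×21.2 = 17280 J.
To melt every bit of ice: 0.411×334000 = 137274 J.
Since 17280 < 137274 J, not all the ice melts; equilibrium is at 0 °C.
m_melted×334000 = 17280  ⇒  m_melted ≈ 0.05174 kg.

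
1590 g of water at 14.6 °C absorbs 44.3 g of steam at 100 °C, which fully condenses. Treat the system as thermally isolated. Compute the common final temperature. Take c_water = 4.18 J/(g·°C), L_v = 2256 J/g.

Setting the total heat transfer to zero:
steam→water at 100 °C releases m L_v = 44.3×2256 = 99941
  condensed water 100 °C→T: 185.17(T − 100)
  water warms: 1590×4.18×(T − 14.6) = 6646.2(T − 14.6)
6831.4 T = 99941 + 18517 + 97035 = 215493
T ≈ 31.54 °C — below 100 °C, confirming all the steam condensed.

T_f ≈ 31.5 °C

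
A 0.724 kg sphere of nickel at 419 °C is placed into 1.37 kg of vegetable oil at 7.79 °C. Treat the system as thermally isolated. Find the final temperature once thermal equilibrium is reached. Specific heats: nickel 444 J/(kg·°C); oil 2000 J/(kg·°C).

T_f ≈ 51.0 °C

Conservation of energy gives ΣQ = 0:
0.724×444×(T − 419) + 1.37×2000×(T − 7.79) = 0
3061.5 T = 156035
T = 156035 / 3061.5 = 51 °C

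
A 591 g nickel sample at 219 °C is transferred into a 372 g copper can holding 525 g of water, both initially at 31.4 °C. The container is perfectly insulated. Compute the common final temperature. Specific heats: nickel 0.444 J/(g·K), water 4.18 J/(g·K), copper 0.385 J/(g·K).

Heat gained plus heat lost sum to zero:
591·0.444·(T − 219) + 525·4.18·(T − 31.4) + 372·0.385·(T − 31.4) = 0
(262.4 + 2194.5 + 143.22) T = 262.4·219 + 2194.5·31.4 + 143.22·31.4
T ≈ 50.33 °C

T_f ≈ 50.3 °C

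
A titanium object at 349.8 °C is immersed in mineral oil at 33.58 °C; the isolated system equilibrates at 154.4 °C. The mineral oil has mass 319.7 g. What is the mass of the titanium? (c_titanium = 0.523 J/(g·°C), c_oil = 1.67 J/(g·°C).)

m ≈ 631 g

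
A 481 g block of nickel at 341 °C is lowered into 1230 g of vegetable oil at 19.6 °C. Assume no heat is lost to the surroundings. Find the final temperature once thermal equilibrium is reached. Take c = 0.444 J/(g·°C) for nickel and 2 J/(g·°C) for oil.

With ΣQ=0 the equilibrium temperature is the m·c-weighted mean:
T_f = (213.56·341 + 2460·19.6) / (213.56 + 2460)
    = 121041 / 2673.6 ≈ 45.27 °C

T_f ≈ 45.3 °C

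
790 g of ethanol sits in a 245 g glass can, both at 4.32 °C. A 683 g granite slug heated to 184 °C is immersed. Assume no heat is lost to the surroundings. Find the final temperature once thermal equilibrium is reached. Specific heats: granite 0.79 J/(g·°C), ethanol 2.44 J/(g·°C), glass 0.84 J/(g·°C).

Let T be the final temperature. ΣQ_i = 0:
683·0.79·(T − 184) + 790·2.44·(T − 4.32) + 245·0.84·(T − 4.32) = 0
2673 T = 108497
T ≈ 40.59 °C

T_f ≈ 40.6 °C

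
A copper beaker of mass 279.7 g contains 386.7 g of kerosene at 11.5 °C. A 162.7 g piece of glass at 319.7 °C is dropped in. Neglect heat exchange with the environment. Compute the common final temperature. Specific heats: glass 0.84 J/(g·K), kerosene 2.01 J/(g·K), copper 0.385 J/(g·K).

T_f ≈ 52.7 °C

Conservation of energy gives ΣQ = 0:
162.7×0.84×(T − 319.7) + 386.7×2.01×(T − 11.5) + 279.7×0.385×(T − 11.5) = 0
(136.67 + 777.27 + 107.68) T = 136.67×319.7 + 777.27×11.5 + 107.68×11.5
T = 53870 / 1021.6 = 52.7 °C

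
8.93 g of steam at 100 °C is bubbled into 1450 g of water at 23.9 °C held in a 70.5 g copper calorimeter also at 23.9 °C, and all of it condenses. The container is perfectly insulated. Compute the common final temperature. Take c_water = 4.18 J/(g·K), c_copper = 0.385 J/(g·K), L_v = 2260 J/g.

Energy balance with sensible and latent terms:
condense steam: −8.93·2260 = −20182; condensate cools 100→T: 8.93·4.18·(T − 100) = 37.33(T − 100); water warms: 1450·4.18·(T − 23.9) = 6061(T − 23.9); copper cup: 70.5·0.385·(T − 23.9) = 27.14(T − 23.9)
6125.5 T = 20182 + 3732.7 + 145507 = 169421
T ≈ 27.66 °C (< 100 °C, so full condensation is consistent).

T_f ≈ 27.7 °C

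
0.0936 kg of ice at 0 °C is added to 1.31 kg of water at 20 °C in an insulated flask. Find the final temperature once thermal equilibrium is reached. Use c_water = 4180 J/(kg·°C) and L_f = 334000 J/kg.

T_f ≈ 13.3 °C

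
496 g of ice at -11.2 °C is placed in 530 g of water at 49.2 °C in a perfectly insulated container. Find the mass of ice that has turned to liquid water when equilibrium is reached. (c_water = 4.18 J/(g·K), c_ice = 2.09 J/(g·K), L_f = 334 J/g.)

m_melted ≈ 292 g

Cooling the water to 0 °C releases 530×4.18×49.2 = 108998 J.
Of that, 496×2.09×11.2 = 11610 J goes to bring the ice to 0 °C, leaving 97387 J.
Fully melting the ice requires m_ice L_f = 496×334 = 165664 J.
Since 97387 < 165664 J, not all the ice melts; equilibrium is at 0 °C.
m_melted×334 = 97387  ⇒  m_melted ≈ 291.6 g.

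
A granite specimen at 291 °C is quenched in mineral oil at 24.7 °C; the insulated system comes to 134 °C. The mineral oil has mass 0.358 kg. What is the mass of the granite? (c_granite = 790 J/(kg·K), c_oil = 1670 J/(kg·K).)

|Q_granite| = |Q_oil|:
m×790×(291 − 134) = 0.358×1670×(134 − 24.7)
124030 m = 65346  ⇒  m ≈ 0.5269 kg

m ≈ 0.527 kg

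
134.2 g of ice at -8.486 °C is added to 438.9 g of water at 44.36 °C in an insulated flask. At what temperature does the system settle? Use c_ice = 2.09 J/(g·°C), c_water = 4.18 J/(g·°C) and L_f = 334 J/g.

T_f ≈ 14.3 °C

Conservation of energy gives ΣQ = 0:
warm ice to 0 °C: 134.2·2.09·(0 − (-8.486)) = 2380.1; melt ice: 134.2·334 = 44823; meltwater 0→T: 134.2·4.18·T = 560.96 T; water cools: 438.9·4.18·(T − 44.36) = 1834.6(T − 44.36)
2395.6 T = 81383 − 47203 = 34180
T ≈ 14.27 °C — above 0 °C, consistent with complete melting.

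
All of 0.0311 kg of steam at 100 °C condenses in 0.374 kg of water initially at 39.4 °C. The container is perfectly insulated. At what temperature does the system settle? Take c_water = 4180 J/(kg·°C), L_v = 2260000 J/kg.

Net heat exchanged in the isolated system is zero:
steam→water at 100 °C releases m L_v = 0.0311·2260000 = 70286
  condensate cools 100→T: 0.0311·4180·(T − 100) = 130(T − 100)
  original water: 1563.3(T − 39.4)
1693.3 T = 70286 + 13000 + 61595 = 144881
T ≈ 85.56 °C (< 100 °C, so full condensation is consistent).

T_f ≈ 85.6 °C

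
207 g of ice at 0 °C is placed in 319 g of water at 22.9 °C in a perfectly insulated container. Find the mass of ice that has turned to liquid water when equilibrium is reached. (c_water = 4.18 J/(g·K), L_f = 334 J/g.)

Cooling the water to 0 °C releases 319×4.18×22.9 = 30535 J.
Fully melting the ice requires m_ice L_f = 207×334 = 69138 J.
30535 J < 69138 J, so only part of the ice melts and the system sits at 0 °C.
m_melted×334 = 30535  ⇒  m_melted ≈ 91.42 g.

m_melted ≈ 91.4 g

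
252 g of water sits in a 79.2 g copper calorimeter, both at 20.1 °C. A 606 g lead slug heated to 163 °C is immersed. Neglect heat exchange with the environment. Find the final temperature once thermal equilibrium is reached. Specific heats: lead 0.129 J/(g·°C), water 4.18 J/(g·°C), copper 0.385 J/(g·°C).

T_f ≈ 29.7 °C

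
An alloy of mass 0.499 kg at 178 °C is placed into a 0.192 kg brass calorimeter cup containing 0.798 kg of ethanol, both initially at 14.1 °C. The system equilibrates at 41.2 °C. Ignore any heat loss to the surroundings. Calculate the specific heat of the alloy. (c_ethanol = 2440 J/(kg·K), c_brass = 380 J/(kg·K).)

Taking heat into each body as positive, Σ m c ΔT = 0:
0.499·c·(41.2 − 178) + 0.798·2440·(41.2 − 14.1) + 0.192·380·(41.2 − 14.1) = 0
-68.26 c = -54744
c = -54744/-68.26 ≈ 802 J/(kg·K)

c ≈ 802 J/(kg·K)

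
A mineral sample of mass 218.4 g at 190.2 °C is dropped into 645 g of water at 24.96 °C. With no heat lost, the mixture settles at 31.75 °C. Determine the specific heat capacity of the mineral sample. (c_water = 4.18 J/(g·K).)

c ≈ 0.529 J/(g·K)

Let T be the final temperature. ΣQ_i = 0:
218.4·c·(31.75 − 190.2) + 645·4.18·(31.75 − 24.96) = 0
-34605 c = -18307
c = -18307/-34605 ≈ 0.529 J/(g·K)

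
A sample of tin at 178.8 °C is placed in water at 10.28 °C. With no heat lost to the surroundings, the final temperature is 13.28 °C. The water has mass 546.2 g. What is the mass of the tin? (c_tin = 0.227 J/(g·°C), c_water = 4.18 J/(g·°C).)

m ≈ 182 g

Setting the total heat transfer to zero:
m×0.227×(13.28 − 178.8) + 546.2×4.18×(13.28 − 10.28) = 0
-37.57 m = -6849.3
m = -6849.3/-37.57 ≈ 182.3 g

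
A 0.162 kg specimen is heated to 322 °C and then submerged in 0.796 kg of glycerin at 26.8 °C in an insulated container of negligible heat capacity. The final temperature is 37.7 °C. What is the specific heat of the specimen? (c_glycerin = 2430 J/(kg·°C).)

Energy conservation, ΣQ = 0:
0.162·c·(37.7 − 322) + 0.796·2430·(37.7 − 26.8) = 0
-46.06 c = -21084
c = -21084/-46.06 ≈ 457.8 J/(kg·°C)

c ≈ 458 J/(kg·°C)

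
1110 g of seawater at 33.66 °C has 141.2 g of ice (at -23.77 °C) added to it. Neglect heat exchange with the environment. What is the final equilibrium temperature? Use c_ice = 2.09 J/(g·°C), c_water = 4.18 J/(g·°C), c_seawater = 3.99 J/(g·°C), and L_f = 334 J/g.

Conservation of energy gives ΣQ = 0:
warm ice to 0 °C: 141.2×2.09×(0 − (-23.77)) = 7014.7; latent heat to melt: 141.2×334 = 47161; warm the meltwater: 590.22 T; seawater cools: 1110×3.99×(T − 33.66) = 4428.9(T − 33.66)
5019.1 T = 149077 − 54176 = 94901
T ≈ 18.91 °C (positive, so assuming full melt was valid).

T_f ≈ 18.9 °C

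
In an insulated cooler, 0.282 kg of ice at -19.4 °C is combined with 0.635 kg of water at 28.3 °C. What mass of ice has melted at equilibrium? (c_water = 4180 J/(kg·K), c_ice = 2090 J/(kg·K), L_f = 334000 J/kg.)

m_melted ≈ 0.191 kg

Heat available from the water dropping to 0 °C: 0.635×4180×28.3 = 75117 J.
Warming the ice to 0 °C takes 0.282×2090×19.4 = 11434 J, leaving 63683 J for melting.
Melting all 0.282 kg of ice would need 0.282×334000 = 94188 J.
That's not enough to melt it all — equilibrium is at 0 °C with ice remaining.
m_melt = 63683 / L_f = 0.1907 kg.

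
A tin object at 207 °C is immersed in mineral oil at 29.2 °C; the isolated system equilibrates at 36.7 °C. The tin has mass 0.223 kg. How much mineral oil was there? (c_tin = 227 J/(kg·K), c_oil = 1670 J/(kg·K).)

Heat gained plus heat lost sum to zero:
0.223·227·(36.7 − 207) + m·1670·(36.7 − 29.2) = 0
12525 m = 8620.8
m = 8620.8/12525 ≈ 0.6883 kg

m ≈ 0.688 kg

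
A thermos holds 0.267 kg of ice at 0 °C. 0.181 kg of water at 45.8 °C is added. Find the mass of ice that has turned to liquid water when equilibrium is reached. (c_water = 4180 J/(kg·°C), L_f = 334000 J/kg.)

Heat available from the water dropping to 0 °C: 0.181·4180·45.8 = 34651 J.
To melt every bit of ice: 0.267·334000 = 89178 J.
34651 J < 89178 J, so only part of the ice melts and the system sits at 0 °C.
m_melt = 34651 / L_f = 0.1037 kg.

m_melted ≈ 0.104 kg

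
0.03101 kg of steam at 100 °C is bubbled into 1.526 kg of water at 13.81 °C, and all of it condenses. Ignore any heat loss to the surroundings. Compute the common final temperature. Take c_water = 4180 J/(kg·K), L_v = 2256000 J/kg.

T_f ≈ 26.3 °C

Let T be the final temperature. ΣQ_i = 0:
steam→water at 100 °C releases m L_v = 0.03101·2256000 = 69959
  condensate cools 100→T: 0.03101·4180·(T − 100) = 129.62(T − 100)
  water warms: 1.526·4180·(T − 13.81) = 6378.7(T − 13.81)
6508.3 T = 69959 + 12962 + 88090 = 171010
T ≈ 26.28 °C, under the boiling point, so the assumption holds.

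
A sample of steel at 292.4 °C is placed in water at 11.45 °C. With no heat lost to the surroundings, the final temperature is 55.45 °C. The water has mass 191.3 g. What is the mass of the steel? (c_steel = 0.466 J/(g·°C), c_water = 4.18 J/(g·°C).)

Energy conservation, ΣQ = 0:
m×0.466×(55.45 − 292.4) + 191.3×4.18×(55.45 − 11.45) = 0
-110.42 m = -35184
m = -35184/-110.42 ≈ 318.6 g

m ≈ 319 g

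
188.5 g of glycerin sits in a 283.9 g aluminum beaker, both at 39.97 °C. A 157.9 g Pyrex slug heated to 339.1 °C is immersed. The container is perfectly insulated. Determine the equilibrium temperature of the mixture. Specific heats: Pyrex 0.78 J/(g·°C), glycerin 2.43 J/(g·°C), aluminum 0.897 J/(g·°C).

T_f ≈ 84.0 °C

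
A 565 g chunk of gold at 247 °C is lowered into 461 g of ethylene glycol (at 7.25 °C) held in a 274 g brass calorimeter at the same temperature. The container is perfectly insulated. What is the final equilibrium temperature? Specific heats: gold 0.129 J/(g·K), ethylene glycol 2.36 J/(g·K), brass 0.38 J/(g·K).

Setting the total heat transfer to zero:
565×0.129×(T − 247) + 461×2.36×(T − 7.25) + 274×0.38×(T − 7.25) = 0
72.89(T − 247) + 1088(T − 7.25) + 104.12(T − 7.25) = 0
(72.89 + 1088 + 104.12) T = 72.89×247 + 1088×7.25 + 104.12×7.25
T = 26645 / 1265 = 21.1 °C

T_f ≈ 21.1 °C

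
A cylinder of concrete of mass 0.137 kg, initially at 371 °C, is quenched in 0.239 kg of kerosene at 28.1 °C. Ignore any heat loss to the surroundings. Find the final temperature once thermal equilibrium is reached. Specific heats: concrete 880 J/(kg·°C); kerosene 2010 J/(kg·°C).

Set heat shed by the hot body equal to heat absorbed by the cold body:
0.137×880×(371 − T) = 0.239×2010×(T − 28.1)
120.56(371 − T) = 480.39(T − 28.1)
600.95 T = 58227  ⇒  T ≈ 96.89 °C

T_f ≈ 96.9 °C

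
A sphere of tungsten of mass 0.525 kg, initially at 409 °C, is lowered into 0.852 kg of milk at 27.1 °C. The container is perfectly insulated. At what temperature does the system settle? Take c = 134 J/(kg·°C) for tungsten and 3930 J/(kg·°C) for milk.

T_f ≈ 35.0 °C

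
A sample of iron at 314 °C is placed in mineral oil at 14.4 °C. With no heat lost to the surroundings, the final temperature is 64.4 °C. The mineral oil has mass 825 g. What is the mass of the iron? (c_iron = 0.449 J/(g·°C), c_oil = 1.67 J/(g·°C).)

Taking heat into each body as positive, Σ m c ΔT = 0:
m·0.449·(64.4 − 314) + 825·1.67·(64.4 − 14.4) = 0
-112.07 m = -68888
m = -68888/-112.07 ≈ 614.7 g

m ≈ 615 g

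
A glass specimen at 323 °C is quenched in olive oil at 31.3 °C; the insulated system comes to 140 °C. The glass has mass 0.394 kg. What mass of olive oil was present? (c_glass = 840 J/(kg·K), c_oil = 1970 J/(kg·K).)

m ≈ 0.283 kg

Taking heat into each body as positive, Σ m c ΔT = 0:
0.394·840·(140 − 323) + m·1970·(140 − 31.3) = 0
214139 m = 60566
m = 60566/214139 ≈ 0.2828 kg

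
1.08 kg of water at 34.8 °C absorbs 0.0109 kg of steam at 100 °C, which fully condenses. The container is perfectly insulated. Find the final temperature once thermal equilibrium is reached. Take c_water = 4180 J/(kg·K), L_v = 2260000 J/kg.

T_f ≈ 40.9 °C

Net heat exchanged in the isolated system is zero:
latent heat released on condensation: 0.0109·2260000 = 24634; condensed water 100 °C→T: 45.56(T − 100); original water: 4514.4(T − 34.8)
4560 T = 24634 + 4556.2 + 157101 = 186291
T ≈ 40.85 °C, under the boiling point, so the assumption holds.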